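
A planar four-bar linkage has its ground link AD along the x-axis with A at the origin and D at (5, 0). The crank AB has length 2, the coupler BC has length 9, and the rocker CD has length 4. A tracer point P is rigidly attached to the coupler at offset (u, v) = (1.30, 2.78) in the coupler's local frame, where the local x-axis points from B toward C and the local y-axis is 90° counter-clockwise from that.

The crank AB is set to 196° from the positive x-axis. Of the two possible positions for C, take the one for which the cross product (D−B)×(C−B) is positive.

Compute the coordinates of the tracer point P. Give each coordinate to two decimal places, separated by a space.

A=(0,0), D=(5.00,0)
B = A + 2.00·(cos196°, sin196°) = (-1.9225, -0.5513)
|BD| = 6.9444
circle(B,9.00) ∩ circle(D,4.00): a=8.1522, h=3.8133
  candidates: C₊=(5.9013,3.8971) cross=26.481; C₋=(6.5067,-3.7054) cross=-26.481
  mode + wants cross > 0 → take C=(5.9013,3.8971) (cross=26.481)
ex = (C−B)/|BC| = (0.8693,0.4943); ey = (-0.4943,0.8693)
P = B + 1.30·ex + 2.78·ey = (-2.1665,2.5080)

-2.17 2.51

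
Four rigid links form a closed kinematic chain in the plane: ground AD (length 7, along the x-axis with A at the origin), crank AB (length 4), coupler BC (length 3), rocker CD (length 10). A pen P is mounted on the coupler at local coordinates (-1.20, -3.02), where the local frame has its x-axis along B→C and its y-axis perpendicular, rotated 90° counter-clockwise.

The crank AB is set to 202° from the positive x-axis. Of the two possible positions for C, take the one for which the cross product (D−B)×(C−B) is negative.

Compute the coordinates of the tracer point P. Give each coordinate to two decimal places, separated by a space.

A=(0,0), D=(7.00,0)
B = A + 4.00·(cos202°, sin202°) = (-3.7087, -1.4984)
|BD| = 10.8131
circle(B,3.00) ∩ circle(D,10.00): a=1.1987, h=2.7501
  candidates: C₊=(-2.9027,1.3913) cross=29.737; C₋=(-2.1405,-4.0559) cross=-29.737
  mode - wants cross < 0 → take C=(-2.1405,-4.0559) (cross=-29.737)
ex = (C−B)/|BC| = (0.5227,-0.8525); ey = (0.8525,0.5227)
P = B + -1.20·ex + -3.02·ey = (-6.9106,-2.0541)

-6.91 -2.05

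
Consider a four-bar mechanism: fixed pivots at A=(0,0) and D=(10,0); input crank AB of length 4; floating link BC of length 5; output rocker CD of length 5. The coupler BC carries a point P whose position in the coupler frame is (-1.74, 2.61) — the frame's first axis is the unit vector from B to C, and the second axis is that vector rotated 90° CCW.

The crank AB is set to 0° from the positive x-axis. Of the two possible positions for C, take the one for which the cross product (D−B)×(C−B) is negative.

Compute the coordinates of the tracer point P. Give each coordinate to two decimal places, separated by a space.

5.04 2.96

A=(0,0), D=(10.00,0)
B = A + 4.00·(cos0°, sin0°) = (4.0000, 0.0000)
|BD| = 6.0000
circle(B,5.00) ∩ circle(D,5.00): a=3.0000, h=4.0000
  candidates: C₊=(7.0000,4.0000) cross=24.000; C₋=(7.0000,-4.0000) cross=-24.000
  mode - wants cross < 0 → take C=(7.0000,-4.0000) (cross=-24.000)
ex = (C−B)/|BC| = (0.6000,-0.8000); ey = (0.8000,0.6000)
P = B + -1.74·ex + 2.61·ey = (5.0440,2.9580)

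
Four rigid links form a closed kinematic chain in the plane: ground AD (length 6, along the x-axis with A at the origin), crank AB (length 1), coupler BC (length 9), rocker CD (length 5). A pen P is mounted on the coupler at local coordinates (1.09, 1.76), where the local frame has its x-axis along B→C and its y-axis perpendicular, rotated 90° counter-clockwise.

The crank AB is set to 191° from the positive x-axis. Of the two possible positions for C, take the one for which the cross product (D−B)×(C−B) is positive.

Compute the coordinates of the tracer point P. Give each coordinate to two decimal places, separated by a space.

-1.10 1.88

A=(0,0), D=(6.00,0)
B = A + 1.00·(cos191°, sin191°) = (-0.9816, -0.1908)
|BD| = 6.9842
circle(B,9.00) ∩ circle(D,5.00): a=7.5011, h=4.9732
  candidates: C₊=(6.3809,4.9855) cross=34.734; C₋=(6.6526,-4.9572) cross=-34.734
  mode + wants cross > 0 → take C=(6.3809,4.9855) (cross=34.734)
ex = (C−B)/|BC| = (0.8181,0.5751); ey = (-0.5751,0.8181)
P = B + 1.09·ex + 1.76·ey = (-1.1022,1.8759)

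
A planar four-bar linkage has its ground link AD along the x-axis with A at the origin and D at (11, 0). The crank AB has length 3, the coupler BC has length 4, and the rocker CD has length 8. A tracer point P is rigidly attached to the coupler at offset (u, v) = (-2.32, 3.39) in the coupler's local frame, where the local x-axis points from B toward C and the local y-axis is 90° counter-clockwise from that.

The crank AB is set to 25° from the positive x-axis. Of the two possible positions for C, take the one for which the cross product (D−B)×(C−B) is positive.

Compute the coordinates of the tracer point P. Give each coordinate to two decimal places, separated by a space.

-1.36 0.81

A=(0,0), D=(11.00,0)
B = A + 3.00·(cos25°, sin25°) = (2.7189, 1.2679)
|BD| = 8.3776
circle(B,4.00) ∩ circle(D,8.00): a=1.3240, h=3.7745
  candidates: C₊=(4.5989,4.7985) cross=31.621; C₋=(3.4564,-2.6636) cross=-31.621
  mode + wants cross > 0 → take C=(4.5989,4.7985) (cross=31.621)
ex = (C−B)/|BC| = (0.4700,0.8827); ey = (-0.8827,0.4700)
P = B + -2.32·ex + 3.39·ey = (-1.3637,0.8133)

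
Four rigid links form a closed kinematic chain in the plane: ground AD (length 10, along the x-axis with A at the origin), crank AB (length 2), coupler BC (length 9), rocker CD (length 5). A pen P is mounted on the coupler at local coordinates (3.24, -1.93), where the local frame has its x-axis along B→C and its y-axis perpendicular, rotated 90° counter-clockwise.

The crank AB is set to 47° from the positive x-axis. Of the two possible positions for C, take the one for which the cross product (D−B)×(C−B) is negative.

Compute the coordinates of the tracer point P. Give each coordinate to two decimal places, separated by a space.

A=(0,0), D=(10.00,0)
B = A + 2.00·(cos47°, sin47°) = (1.3640, 1.4627)
|BD| = 8.7590
circle(B,9.00) ∩ circle(D,5.00): a=7.5762, h=4.8581
  candidates: C₊=(9.6451,4.9874) cross=42.552; C₋=(8.0225,-4.5923) cross=-42.552
  mode - wants cross < 0 → take C=(8.0225,-4.5923) (cross=-42.552)
ex = (C−B)/|BC| = (0.7398,-0.6728); ey = (0.6728,0.7398)
P = B + 3.24·ex + -1.93·ey = (2.4626,-2.1450)

2.46 -2.15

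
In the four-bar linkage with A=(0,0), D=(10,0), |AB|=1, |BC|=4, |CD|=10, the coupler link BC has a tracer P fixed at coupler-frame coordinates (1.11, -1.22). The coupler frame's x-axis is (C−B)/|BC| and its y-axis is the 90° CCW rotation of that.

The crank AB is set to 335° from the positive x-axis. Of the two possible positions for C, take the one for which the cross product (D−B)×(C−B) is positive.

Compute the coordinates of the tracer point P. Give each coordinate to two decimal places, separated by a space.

A=(0,0), D=(10.00,0)
B = A + 1.00·(cos335°, sin335°) = (0.9063, -0.4226)
|BD| = 9.1035
circle(B,4.00) ∩ circle(D,10.00): a=-0.0619, h=3.9995
  candidates: C₊=(0.6588,3.5697) cross=36.410; C₋=(1.0302,-4.4207) cross=-36.410
  mode + wants cross > 0 → take C=(0.6588,3.5697) (cross=36.410)
ex = (C−B)/|BC| = (-0.0619,0.9981); ey = (-0.9981,-0.0619)
P = B + 1.11·ex + -1.22·ey = (2.0553,0.7607)

2.06 0.76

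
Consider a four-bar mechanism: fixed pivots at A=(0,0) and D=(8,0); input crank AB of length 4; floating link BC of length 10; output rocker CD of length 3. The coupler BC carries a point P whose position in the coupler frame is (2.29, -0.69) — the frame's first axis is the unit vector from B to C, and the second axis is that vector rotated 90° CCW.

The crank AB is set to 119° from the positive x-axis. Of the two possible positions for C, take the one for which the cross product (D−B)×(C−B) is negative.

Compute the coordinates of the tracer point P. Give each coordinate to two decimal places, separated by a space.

-0.49 1.60

A=(0,0), D=(8.00,0)
B = A + 4.00·(cos119°, sin119°) = (-1.9392, 3.4985)
|BD| = 10.5370
circle(B,10.00) ∩ circle(D,3.00): a=9.5866, h=2.8455
  candidates: C₊=(8.0483,2.9996) cross=29.983; C₋=(6.1588,-2.3685) cross=-29.983
  mode - wants cross < 0 → take C=(6.1588,-2.3685) (cross=-29.983)
ex = (C−B)/|BC| = (0.8098,-0.5867); ey = (0.5867,0.8098)
P = B + 2.29·ex + -0.69·ey = (-0.4896,1.5962)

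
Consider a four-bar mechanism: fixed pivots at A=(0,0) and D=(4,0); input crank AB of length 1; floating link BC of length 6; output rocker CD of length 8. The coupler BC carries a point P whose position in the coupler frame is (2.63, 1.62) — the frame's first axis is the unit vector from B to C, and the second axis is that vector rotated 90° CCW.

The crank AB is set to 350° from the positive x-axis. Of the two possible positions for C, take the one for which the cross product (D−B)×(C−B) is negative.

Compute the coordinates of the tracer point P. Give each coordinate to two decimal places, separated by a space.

A=(0,0), D=(4.00,0)
B = A + 1.00·(cos350°, sin350°) = (0.9848, -0.1736)
|BD| = 3.0202
circle(B,6.00) ∩ circle(D,8.00): a=-3.1254, h=5.1217
  candidates: C₊=(-2.4299,4.7599) cross=15.469; C₋=(-1.8409,-5.4666) cross=-15.469
  mode - wants cross < 0 → take C=(-1.8409,-5.4666) (cross=-15.469)
ex = (C−B)/|BC| = (-0.4710,-0.8822); ey = (0.8822,-0.4710)
P = B + 2.63·ex + 1.62·ey = (1.1753,-3.2567)

1.18 -3.26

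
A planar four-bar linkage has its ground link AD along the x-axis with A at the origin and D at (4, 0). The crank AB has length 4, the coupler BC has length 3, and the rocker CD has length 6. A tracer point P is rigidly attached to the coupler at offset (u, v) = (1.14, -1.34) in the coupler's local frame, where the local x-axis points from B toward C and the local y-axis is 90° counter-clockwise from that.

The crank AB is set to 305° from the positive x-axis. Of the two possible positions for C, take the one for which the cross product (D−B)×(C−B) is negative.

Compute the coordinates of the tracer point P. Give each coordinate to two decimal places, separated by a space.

A=(0,0), D=(4.00,0)
B = A + 4.00·(cos305°, sin305°) = (2.2943, -3.2766)
|BD| = 3.6940
circle(B,3.00) ∩ circle(D,6.00): a=-1.8076, h=2.3943
  candidates: C₊=(-0.6641,-3.7744) cross=8.844; C₋=(3.5834,-5.9855) cross=-8.844
  mode - wants cross < 0 → take C=(3.5834,-5.9855) (cross=-8.844)
ex = (C−B)/|BC| = (0.4297,-0.9030); ey = (0.9030,0.4297)
P = B + 1.14·ex + -1.34·ey = (1.5742,-4.8818)

1.57 -4.88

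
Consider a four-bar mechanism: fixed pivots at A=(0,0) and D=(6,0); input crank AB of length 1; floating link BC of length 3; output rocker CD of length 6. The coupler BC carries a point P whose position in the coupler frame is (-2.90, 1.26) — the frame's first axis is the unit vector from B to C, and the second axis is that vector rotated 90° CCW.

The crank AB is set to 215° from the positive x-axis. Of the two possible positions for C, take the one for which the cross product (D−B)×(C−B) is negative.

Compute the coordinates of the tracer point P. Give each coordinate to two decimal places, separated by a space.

-1.38 2.54

A=(0,0), D=(6.00,0)
B = A + 1.00·(cos215°, sin215°) = (-0.8192, -0.5736)
|BD| = 6.8432
circle(B,3.00) ∩ circle(D,6.00): a=1.4489, h=2.6269
  candidates: C₊=(0.4044,2.1656) cross=17.977; C₋=(0.8448,-3.0698) cross=-17.977
  mode - wants cross < 0 → take C=(0.8448,-3.0698) (cross=-17.977)
ex = (C−B)/|BC| = (0.5546,-0.8321); ey = (0.8321,0.5546)
P = B + -2.90·ex + 1.26·ey = (-1.3792,2.5383)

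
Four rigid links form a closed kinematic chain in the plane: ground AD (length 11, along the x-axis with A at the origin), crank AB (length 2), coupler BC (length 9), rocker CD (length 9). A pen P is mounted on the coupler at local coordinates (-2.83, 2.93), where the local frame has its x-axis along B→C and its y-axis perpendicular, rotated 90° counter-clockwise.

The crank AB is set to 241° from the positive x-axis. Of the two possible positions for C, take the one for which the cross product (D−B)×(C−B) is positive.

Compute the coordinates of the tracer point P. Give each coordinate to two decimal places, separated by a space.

A=(0,0), D=(11.00,0)
B = A + 2.00·(cos241°, sin241°) = (-0.9696, -1.7492)
|BD| = 12.0968
circle(B,9.00) ∩ circle(D,9.00): a=6.0484, h=6.6646
  candidates: C₊=(4.0515,5.7199) cross=80.620; C₋=(5.9789,-7.4692) cross=-80.620
  mode + wants cross > 0 → take C=(4.0515,5.7199) (cross=80.620)
ex = (C−B)/|BC| = (0.5579,0.8299); ey = (-0.8299,0.5579)
P = B + -2.83·ex + 2.93·ey = (-4.9801,-2.4632)

-4.98 -2.46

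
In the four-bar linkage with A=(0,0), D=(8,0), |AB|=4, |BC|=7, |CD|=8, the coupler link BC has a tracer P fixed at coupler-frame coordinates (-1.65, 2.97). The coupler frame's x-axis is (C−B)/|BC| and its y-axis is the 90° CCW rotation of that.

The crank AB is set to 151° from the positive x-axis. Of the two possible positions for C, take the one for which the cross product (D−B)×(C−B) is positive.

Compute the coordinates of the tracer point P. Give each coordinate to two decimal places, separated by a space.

-6.49 3.55

A=(0,0), D=(8.00,0)
B = A + 4.00·(cos151°, sin151°) = (-3.4985, 1.9392)
|BD| = 11.6609
circle(B,7.00) ∩ circle(D,8.00): a=5.1873, h=4.7003
  candidates: C₊=(2.3982,5.7114) cross=54.809; C₋=(0.8349,-3.5582) cross=-54.809
  mode + wants cross > 0 → take C=(2.3982,5.7114) (cross=54.809)
ex = (C−B)/|BC| = (0.8424,0.5389); ey = (-0.5389,0.8424)
P = B + -1.65·ex + 2.97·ey = (-6.4889,3.5520)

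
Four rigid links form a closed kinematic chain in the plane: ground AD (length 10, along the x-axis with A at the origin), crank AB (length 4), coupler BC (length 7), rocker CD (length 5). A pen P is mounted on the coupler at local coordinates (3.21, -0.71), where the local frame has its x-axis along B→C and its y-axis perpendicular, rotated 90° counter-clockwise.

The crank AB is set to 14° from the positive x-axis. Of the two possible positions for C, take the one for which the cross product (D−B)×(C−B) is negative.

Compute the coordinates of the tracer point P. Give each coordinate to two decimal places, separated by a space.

5.25 -2.02

A=(0,0), D=(10.00,0)
B = A + 4.00·(cos14°, sin14°) = (3.8812, 0.9677)
|BD| = 6.1949
circle(B,7.00) ∩ circle(D,5.00): a=5.0345, h=4.8635
  candidates: C₊=(9.6136,4.9850) cross=30.129; C₋=(8.0942,-4.6225) cross=-30.129
  mode - wants cross < 0 → take C=(8.0942,-4.6225) (cross=-30.129)
ex = (C−B)/|BC| = (0.6019,-0.7986); ey = (0.7986,0.6019)
P = B + 3.21·ex + -0.71·ey = (5.2461,-2.0231)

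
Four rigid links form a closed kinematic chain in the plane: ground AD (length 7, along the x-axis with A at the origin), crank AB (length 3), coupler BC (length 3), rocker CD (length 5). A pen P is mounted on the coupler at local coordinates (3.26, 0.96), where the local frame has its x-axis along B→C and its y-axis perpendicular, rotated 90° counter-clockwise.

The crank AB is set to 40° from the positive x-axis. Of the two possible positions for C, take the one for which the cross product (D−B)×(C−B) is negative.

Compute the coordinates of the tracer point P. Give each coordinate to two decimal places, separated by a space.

3.06 -1.38

A=(0,0), D=(7.00,0)
B = A + 3.00·(cos40°, sin40°) = (2.2981, 1.9284)
|BD| = 5.0819
circle(B,3.00) ∩ circle(D,5.00): a=0.9668, h=2.8400
  candidates: C₊=(4.2702,4.1891) cross=14.432; C₋=(2.1150,-1.0660) cross=-14.432
  mode - wants cross < 0 → take C=(2.1150,-1.0660) (cross=-14.432)
ex = (C−B)/|BC| = (-0.0611,-0.9981); ey = (0.9981,-0.0611)
P = B + 3.26·ex + 0.96·ey = (3.0573,-1.3842)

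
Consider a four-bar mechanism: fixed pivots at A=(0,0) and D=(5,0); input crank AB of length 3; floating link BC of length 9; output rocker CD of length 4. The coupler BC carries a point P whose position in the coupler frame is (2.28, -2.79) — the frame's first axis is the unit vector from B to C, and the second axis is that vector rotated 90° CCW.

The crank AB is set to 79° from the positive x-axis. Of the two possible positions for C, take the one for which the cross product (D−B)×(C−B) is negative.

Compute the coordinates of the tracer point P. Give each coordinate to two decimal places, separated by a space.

0.11 -0.63

A=(0,0), D=(5.00,0)
B = A + 3.00·(cos79°, sin79°) = (0.5724, 2.9449)
|BD| = 5.3175
circle(B,9.00) ∩ circle(D,4.00): a=8.7706, h=2.0188
  candidates: C₊=(8.9933,-0.2314) cross=10.735; C₋=(6.7572,-3.5934) cross=-10.735
  mode - wants cross < 0 → take C=(6.7572,-3.5934) (cross=-10.735)
ex = (C−B)/|BC| = (0.6872,-0.7265); ey = (0.7265,0.6872)
P = B + 2.28·ex + -2.79·ey = (0.1124,-0.6288)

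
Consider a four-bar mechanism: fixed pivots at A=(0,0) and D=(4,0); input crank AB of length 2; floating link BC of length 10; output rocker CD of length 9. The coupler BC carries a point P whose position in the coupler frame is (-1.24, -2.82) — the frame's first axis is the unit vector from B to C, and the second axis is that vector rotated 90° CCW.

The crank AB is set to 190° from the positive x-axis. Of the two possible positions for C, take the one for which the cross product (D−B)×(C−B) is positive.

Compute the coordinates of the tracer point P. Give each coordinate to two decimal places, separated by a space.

A=(0,0), D=(4.00,0)
B = A + 2.00·(cos190°, sin190°) = (-1.9696, -0.3473)
|BD| = 5.9797
circle(B,10.00) ∩ circle(D,9.00): a=4.5786, h=8.8903
  candidates: C₊=(2.0849,8.7939) cross=53.161; C₋=(3.1176,-8.9566) cross=-53.161
  mode + wants cross > 0 → take C=(2.0849,8.7939) (cross=53.161)
ex = (C−B)/|BC| = (0.4054,0.9141); ey = (-0.9141,0.4054)
P = B + -1.24·ex + -2.82·ey = (0.1054,-2.6242)

0.11 -2.62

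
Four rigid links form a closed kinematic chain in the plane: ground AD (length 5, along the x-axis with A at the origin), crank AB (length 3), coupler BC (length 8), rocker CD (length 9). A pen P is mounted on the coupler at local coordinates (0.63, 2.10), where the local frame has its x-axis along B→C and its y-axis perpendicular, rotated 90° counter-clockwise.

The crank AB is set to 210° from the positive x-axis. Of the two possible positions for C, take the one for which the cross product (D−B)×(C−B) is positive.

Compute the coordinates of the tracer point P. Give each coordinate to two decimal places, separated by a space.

-4.57 -0.54

A=(0,0), D=(5.00,0)
B = A + 3.00·(cos210°, sin210°) = (-2.5981, -1.5000)
|BD| = 7.7447
circle(B,8.00) ∩ circle(D,9.00): a=2.7748, h=7.5033
  candidates: C₊=(-1.3290,6.3987) cross=58.111; C₋=(1.5775,-8.3238) cross=-58.111
  mode + wants cross > 0 → take C=(-1.3290,6.3987) (cross=58.111)
ex = (C−B)/|BC| = (0.1586,0.9873); ey = (-0.9873,0.1586)
P = B + 0.63·ex + 2.10·ey = (-4.5715,-0.5449)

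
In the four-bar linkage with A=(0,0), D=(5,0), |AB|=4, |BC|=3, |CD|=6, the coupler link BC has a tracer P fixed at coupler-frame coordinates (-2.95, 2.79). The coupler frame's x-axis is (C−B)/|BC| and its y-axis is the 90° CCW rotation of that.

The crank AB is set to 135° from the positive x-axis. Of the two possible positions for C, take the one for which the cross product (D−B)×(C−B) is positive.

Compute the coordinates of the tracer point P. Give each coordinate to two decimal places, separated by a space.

-6.30 4.93

A=(0,0), D=(5.00,0)
B = A + 4.00·(cos135°, sin135°) = (-2.8284, 2.8284)
|BD| = 8.3237
circle(B,3.00) ∩ circle(D,6.00): a=2.5400, h=1.5964
  candidates: C₊=(0.1029,3.4667) cross=13.288; C₋=(-0.9820,0.4639) cross=-13.288
  mode + wants cross > 0 → take C=(0.1029,3.4667) (cross=13.288)
ex = (C−B)/|BC| = (0.9771,0.2128); ey = (-0.2128,0.9771)
P = B + -2.95·ex + 2.79·ey = (-6.3045,4.9269)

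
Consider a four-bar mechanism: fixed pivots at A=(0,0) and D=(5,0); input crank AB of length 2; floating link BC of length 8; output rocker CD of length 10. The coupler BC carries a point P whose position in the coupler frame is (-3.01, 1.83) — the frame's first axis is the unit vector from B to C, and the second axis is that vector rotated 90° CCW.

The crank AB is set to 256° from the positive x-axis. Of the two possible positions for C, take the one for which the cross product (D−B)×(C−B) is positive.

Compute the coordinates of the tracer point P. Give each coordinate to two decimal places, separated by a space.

-1.12 -5.40

A=(0,0), D=(5.00,0)
B = A + 2.00·(cos256°, sin256°) = (-0.4838, -1.9406)
|BD| = 5.8171
circle(B,8.00) ∩ circle(D,10.00): a=-0.1858, h=7.9978
  candidates: C₊=(-3.3271,5.5371) cross=46.524; C₋=(2.0091,-9.5423) cross=-46.524
  mode + wants cross > 0 → take C=(-3.3271,5.5371) (cross=46.524)
ex = (C−B)/|BC| = (-0.3554,0.9347); ey = (-0.9347,-0.3554)
P = B + -3.01·ex + 1.83·ey = (-1.1246,-5.4045)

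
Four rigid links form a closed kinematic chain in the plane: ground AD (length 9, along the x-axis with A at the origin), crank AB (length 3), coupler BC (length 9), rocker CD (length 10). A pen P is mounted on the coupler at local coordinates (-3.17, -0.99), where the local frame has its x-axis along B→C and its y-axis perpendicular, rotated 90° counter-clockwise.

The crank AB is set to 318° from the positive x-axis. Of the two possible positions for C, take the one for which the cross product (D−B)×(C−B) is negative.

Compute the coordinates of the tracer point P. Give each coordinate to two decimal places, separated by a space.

A=(0,0), D=(9.00,0)
B = A + 3.00·(cos318°, sin318°) = (2.2294, -2.0074)
|BD| = 7.0619
circle(B,9.00) ∩ circle(D,10.00): a=2.1857, h=8.7306
  candidates: C₊=(1.8432,6.9843) cross=61.654; C₋=(6.8067,-9.7565) cross=-61.654
  mode - wants cross < 0 → take C=(6.8067,-9.7565) (cross=-61.654)
ex = (C−B)/|BC| = (0.5086,-0.8610); ey = (0.8610,0.5086)
P = B + -3.17·ex + -0.99·ey = (-0.2352,0.2185)

-0.24 0.22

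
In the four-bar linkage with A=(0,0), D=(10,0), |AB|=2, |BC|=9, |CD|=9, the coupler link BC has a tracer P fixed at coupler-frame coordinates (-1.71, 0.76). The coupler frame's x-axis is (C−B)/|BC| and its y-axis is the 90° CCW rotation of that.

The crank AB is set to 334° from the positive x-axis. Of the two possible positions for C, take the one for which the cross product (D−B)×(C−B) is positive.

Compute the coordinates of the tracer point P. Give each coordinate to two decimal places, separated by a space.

0.47 -2.20

A=(0,0), D=(10.00,0)
B = A + 2.00·(cos334°, sin334°) = (1.7976, -0.8767)
|BD| = 8.2491
circle(B,9.00) ∩ circle(D,9.00): a=4.1246, h=7.9992
  candidates: C₊=(5.0486,7.5156) cross=65.987; C₋=(6.7490,-8.3923) cross=-65.987
  mode + wants cross > 0 → take C=(5.0486,7.5156) (cross=65.987)
ex = (C−B)/|BC| = (0.3612,0.9325); ey = (-0.9325,0.3612)
P = B + -1.71·ex + 0.76·ey = (0.4712,-2.1968)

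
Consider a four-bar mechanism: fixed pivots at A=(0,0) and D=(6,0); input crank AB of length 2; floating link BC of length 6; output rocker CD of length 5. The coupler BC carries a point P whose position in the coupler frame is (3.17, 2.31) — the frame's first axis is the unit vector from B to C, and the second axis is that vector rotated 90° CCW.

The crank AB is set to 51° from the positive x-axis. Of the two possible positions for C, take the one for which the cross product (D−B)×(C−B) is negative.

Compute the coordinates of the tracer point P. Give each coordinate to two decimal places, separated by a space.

A=(0,0), D=(6.00,0)
B = A + 2.00·(cos51°, sin51°) = (1.2586, 1.5543)
|BD| = 4.9896
circle(B,6.00) ∩ circle(D,5.00): a=3.5971, h=4.8022
  candidates: C₊=(6.1727,4.9970) cross=23.961; C₋=(3.1809,-4.1295) cross=-23.961
  mode - wants cross < 0 → take C=(3.1809,-4.1295) (cross=-23.961)
ex = (C−B)/|BC| = (0.3204,-0.9473); ey = (0.9473,0.3204)
P = B + 3.17·ex + 2.31·ey = (4.4625,-0.7086)

4.46 -0.71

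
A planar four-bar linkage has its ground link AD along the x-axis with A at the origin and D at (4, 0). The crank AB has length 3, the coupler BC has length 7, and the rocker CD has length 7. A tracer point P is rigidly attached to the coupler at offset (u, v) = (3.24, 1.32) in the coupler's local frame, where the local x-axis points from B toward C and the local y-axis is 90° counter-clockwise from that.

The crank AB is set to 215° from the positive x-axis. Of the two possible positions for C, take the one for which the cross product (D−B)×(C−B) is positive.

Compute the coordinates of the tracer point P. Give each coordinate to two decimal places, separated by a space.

-2.98 1.74

A=(0,0), D=(4.00,0)
B = A + 3.00·(cos215°, sin215°) = (-2.4575, -1.7207)
|BD| = 6.6828
circle(B,7.00) ∩ circle(D,7.00): a=3.3414, h=6.1510
  candidates: C₊=(-0.8125,5.0833) cross=41.106; C₋=(2.3551,-6.8040) cross=-41.106
  mode + wants cross > 0 → take C=(-0.8125,5.0833) (cross=41.106)
ex = (C−B)/|BC| = (0.2350,0.9720); ey = (-0.9720,0.2350)
P = B + 3.24·ex + 1.32·ey = (-2.9791,1.7387)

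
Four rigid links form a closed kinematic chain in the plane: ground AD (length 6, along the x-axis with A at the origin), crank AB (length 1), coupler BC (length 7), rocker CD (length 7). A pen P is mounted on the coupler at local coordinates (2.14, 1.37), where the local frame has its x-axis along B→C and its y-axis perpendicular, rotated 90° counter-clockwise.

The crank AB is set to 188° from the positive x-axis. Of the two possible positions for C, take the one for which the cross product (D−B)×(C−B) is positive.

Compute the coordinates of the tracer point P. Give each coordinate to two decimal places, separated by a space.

A=(0,0), D=(6.00,0)
B = A + 1.00·(cos188°, sin188°) = (-0.9903, -0.1392)
|BD| = 6.9917
circle(B,7.00) ∩ circle(D,7.00): a=3.4958, h=6.0646
  candidates: C₊=(2.3841,5.9938) cross=42.401; C₋=(2.6256,-6.1330) cross=-42.401
  mode + wants cross > 0 → take C=(2.3841,5.9938) (cross=42.401)
ex = (C−B)/|BC| = (0.4821,0.8761); ey = (-0.8761,0.4821)
P = B + 2.14·ex + 1.37·ey = (-1.1590,2.3962)

-1.16 2.40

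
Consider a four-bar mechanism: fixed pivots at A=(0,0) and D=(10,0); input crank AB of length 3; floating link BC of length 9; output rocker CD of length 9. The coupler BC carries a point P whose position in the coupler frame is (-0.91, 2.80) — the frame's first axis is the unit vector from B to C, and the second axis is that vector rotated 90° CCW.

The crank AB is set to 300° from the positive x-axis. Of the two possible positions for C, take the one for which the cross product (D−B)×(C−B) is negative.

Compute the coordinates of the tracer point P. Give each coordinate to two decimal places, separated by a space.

2.76 0.06

A=(0,0), D=(10.00,0)
B = A + 3.00·(cos300°, sin300°) = (1.5000, -2.5981)
|BD| = 8.8882
circle(B,9.00) ∩ circle(D,9.00): a=4.4441, h=7.8262
  candidates: C₊=(3.4623,6.1854) cross=69.561; C₋=(8.0377,-8.7835) cross=-69.561
  mode - wants cross < 0 → take C=(8.0377,-8.7835) (cross=-69.561)
ex = (C−B)/|BC| = (0.7264,-0.6873); ey = (0.6873,0.7264)
P = B + -0.91·ex + 2.80·ey = (2.7633,0.0613)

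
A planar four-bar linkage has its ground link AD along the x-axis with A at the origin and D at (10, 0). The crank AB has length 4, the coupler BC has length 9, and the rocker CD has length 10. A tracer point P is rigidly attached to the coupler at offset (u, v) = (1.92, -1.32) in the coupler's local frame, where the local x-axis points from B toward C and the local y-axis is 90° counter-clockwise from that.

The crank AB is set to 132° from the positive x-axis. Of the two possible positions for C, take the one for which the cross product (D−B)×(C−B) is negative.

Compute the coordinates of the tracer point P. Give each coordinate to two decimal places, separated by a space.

A=(0,0), D=(10.00,0)
B = A + 4.00·(cos132°, sin132°) = (-2.6765, 2.9726)
|BD| = 13.0204
circle(B,9.00) ∩ circle(D,10.00): a=5.7806, h=6.8982
  candidates: C₊=(4.5263,8.3689) cross=89.817; C₋=(1.3765,-5.0631) cross=-89.817
  mode - wants cross < 0 → take C=(1.3765,-5.0631) (cross=-89.817)
ex = (C−B)/|BC| = (0.4503,-0.8929); ey = (0.8929,0.4503)
P = B + 1.92·ex + -1.32·ey = (-2.9904,0.6638)

-2.99 0.66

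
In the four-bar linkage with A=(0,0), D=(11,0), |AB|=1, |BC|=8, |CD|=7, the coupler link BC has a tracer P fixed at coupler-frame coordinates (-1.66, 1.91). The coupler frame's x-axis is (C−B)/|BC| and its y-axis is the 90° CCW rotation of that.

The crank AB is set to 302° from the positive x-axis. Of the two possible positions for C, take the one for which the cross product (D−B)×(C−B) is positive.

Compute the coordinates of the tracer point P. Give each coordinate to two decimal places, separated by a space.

A=(0,0), D=(11.00,0)
B = A + 1.00·(cos302°, sin302°) = (0.5299, -0.8480)
|BD| = 10.5044
circle(B,8.00) ∩ circle(D,7.00): a=5.9662, h=5.3296
  candidates: C₊=(6.0463,4.9458) cross=55.984; C₋=(6.9069,-5.6786) cross=-55.984
  mode + wants cross > 0 → take C=(6.0463,4.9458) (cross=55.984)
ex = (C−B)/|BC| = (0.6896,0.7242); ey = (-0.7242,0.6896)
P = B + -1.66·ex + 1.91·ey = (-1.9980,-0.7332)

-2.00 -0.73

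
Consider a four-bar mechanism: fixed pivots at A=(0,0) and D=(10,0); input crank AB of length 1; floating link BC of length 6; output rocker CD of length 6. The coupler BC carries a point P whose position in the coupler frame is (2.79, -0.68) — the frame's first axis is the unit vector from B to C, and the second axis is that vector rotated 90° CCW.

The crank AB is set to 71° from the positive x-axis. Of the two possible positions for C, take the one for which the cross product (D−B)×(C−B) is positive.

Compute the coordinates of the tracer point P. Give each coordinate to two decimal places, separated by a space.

A=(0,0), D=(10.00,0)
B = A + 1.00·(cos71°, sin71°) = (0.3256, 0.9455)
|BD| = 9.7205
circle(B,6.00) ∩ circle(D,6.00): a=4.8603, h=3.5182
  candidates: C₊=(5.5050,3.9743) cross=34.199; C₋=(4.8206,-3.0288) cross=-34.199
  mode + wants cross > 0 → take C=(5.5050,3.9743) (cross=34.199)
ex = (C−B)/|BC| = (0.8632,0.5048); ey = (-0.5048,0.8632)
P = B + 2.79·ex + -0.68·ey = (3.0773,1.7669)

3.08 1.77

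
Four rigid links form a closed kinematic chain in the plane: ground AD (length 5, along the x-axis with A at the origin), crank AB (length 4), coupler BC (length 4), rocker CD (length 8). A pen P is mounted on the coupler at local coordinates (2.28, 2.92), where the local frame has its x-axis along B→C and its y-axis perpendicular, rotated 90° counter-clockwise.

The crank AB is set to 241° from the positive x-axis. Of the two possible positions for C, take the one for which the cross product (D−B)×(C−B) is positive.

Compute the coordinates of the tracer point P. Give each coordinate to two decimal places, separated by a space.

-5.36 -2.07

A=(0,0), D=(5.00,0)
B = A + 4.00·(cos241°, sin241°) = (-1.9392, -3.4985)
|BD| = 7.7713
circle(B,4.00) ∩ circle(D,8.00): a=0.7973, h=3.9197
  candidates: C₊=(-2.9919,0.3605) cross=30.461; C₋=(0.5373,-6.6396) cross=-30.461
  mode + wants cross > 0 → take C=(-2.9919,0.3605) (cross=30.461)
ex = (C−B)/|BC| = (-0.2632,0.9648); ey = (-0.9648,-0.2632)
P = B + 2.28·ex + 2.92·ey = (-5.3563,-2.0673)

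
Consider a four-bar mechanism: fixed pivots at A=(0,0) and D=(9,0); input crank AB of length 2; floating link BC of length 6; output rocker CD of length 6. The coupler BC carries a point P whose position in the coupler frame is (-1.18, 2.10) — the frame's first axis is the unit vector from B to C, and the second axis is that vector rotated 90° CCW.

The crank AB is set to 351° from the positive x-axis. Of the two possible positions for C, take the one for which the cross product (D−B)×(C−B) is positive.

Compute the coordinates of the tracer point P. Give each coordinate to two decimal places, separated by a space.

A=(0,0), D=(9.00,0)
B = A + 2.00·(cos351°, sin351°) = (1.9754, -0.3129)
|BD| = 7.0316
circle(B,6.00) ∩ circle(D,6.00): a=3.5158, h=4.8620
  candidates: C₊=(5.2714,4.7008) cross=34.188; C₋=(5.7040,-5.0136) cross=-34.188
  mode + wants cross > 0 → take C=(5.2714,4.7008) (cross=34.188)
ex = (C−B)/|BC| = (0.5493,0.8356); ey = (-0.8356,0.5493)
P = B + -1.18·ex + 2.10·ey = (-0.4276,-0.1453)

-0.43 -0.15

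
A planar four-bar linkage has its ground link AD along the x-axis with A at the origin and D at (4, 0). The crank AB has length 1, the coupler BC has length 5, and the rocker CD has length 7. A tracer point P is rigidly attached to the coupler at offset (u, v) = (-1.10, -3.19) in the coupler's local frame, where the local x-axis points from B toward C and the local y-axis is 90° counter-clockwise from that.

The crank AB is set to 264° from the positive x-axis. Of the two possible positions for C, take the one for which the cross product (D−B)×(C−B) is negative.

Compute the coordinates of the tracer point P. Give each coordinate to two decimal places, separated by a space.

-3.38 -0.19

A=(0,0), D=(4.00,0)
B = A + 1.00·(cos264°, sin264°) = (-0.1045, -0.9945)
|BD| = 4.2233
circle(B,5.00) ∩ circle(D,7.00): a=-0.7297, h=4.9465
  candidates: C₊=(-1.9786,3.6410) cross=20.890; C₋=(0.3511,-5.9737) cross=-20.890
  mode - wants cross < 0 → take C=(0.3511,-5.9737) (cross=-20.890)
ex = (C−B)/|BC| = (0.0911,-0.9958); ey = (0.9958,0.0911)
P = B + -1.10·ex + -3.19·ey = (-3.3815,-0.1898)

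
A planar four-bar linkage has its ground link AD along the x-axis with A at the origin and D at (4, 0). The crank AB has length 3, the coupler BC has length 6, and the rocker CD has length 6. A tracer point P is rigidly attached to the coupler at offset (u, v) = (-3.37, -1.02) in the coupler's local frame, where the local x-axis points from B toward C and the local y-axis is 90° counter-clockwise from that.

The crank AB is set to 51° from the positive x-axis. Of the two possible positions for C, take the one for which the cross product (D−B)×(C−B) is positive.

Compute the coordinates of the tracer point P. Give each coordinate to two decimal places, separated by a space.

A=(0,0), D=(4.00,0)
B = A + 3.00·(cos51°, sin51°) = (1.8880, 2.3314)
|BD| = 3.1458
circle(B,6.00) ∩ circle(D,6.00): a=1.5729, h=5.7902
  candidates: C₊=(7.2352,5.0531) cross=18.215; C₋=(-1.3472,-2.7216) cross=-18.215
  mode + wants cross > 0 → take C=(7.2352,5.0531) (cross=18.215)
ex = (C−B)/|BC| = (0.8912,0.4536); ey = (-0.4536,0.8912)
P = B + -3.37·ex + -1.02·ey = (-0.6527,-0.1062)

-0.65 -0.11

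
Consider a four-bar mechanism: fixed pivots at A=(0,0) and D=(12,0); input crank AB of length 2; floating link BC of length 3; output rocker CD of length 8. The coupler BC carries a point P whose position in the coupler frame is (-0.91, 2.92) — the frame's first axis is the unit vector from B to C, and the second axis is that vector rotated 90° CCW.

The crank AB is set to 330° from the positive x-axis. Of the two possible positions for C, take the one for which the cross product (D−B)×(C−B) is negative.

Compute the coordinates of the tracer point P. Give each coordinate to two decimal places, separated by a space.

A=(0,0), D=(12.00,0)
B = A + 2.00·(cos330°, sin330°) = (1.7321, -1.0000)
|BD| = 10.3165
circle(B,3.00) ∩ circle(D,8.00): a=2.4926, h=1.6694
  candidates: C₊=(4.0511,0.9031) cross=17.222; C₋=(4.3748,-2.4199) cross=-17.222
  mode - wants cross < 0 → take C=(4.3748,-2.4199) (cross=-17.222)
ex = (C−B)/|BC| = (0.8809,-0.4733); ey = (0.4733,0.8809)
P = B + -0.91·ex + 2.92·ey = (2.3124,2.0029)

2.31 2.00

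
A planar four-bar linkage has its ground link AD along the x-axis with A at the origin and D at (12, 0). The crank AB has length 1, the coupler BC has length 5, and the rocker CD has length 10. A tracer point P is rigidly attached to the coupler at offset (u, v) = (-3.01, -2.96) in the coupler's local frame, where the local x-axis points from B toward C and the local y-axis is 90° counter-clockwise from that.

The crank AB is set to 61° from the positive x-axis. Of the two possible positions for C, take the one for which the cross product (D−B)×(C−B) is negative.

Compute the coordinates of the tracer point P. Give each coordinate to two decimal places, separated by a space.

-3.50 2.28

A=(0,0), D=(12.00,0)
B = A + 1.00·(cos61°, sin61°) = (0.4848, 0.8746)
|BD| = 11.5484
circle(B,5.00) ∩ circle(D,10.00): a=2.5270, h=4.3144
  candidates: C₊=(3.3313,4.9853) cross=49.825; C₋=(2.6778,-3.6188) cross=-49.825
  mode - wants cross < 0 → take C=(2.6778,-3.6188) (cross=-49.825)
ex = (C−B)/|BC| = (0.4386,-0.8987); ey = (0.8987,0.4386)
P = B + -3.01·ex + -2.96·ey = (-3.4955,2.2814)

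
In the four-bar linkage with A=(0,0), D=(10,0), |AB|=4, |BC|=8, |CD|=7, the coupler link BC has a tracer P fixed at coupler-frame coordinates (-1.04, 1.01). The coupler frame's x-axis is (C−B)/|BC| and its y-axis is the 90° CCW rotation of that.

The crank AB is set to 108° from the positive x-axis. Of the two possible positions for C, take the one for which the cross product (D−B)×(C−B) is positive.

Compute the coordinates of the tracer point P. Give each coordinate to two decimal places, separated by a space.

-2.52 4.48

A=(0,0), D=(10.00,0)
B = A + 4.00·(cos108°, sin108°) = (-1.2361, 3.8042)
|BD| = 11.8626
circle(B,8.00) ∩ circle(D,7.00): a=6.5635, h=4.5738
  candidates: C₊=(6.4476,6.0316) cross=54.258; C₋=(3.5140,-2.6329) cross=-54.258
  mode + wants cross > 0 → take C=(6.4476,6.0316) (cross=54.258)
ex = (C−B)/|BC| = (0.9605,0.2784); ey = (-0.2784,0.9605)
P = B + -1.04·ex + 1.01·ey = (-2.5162,4.4847)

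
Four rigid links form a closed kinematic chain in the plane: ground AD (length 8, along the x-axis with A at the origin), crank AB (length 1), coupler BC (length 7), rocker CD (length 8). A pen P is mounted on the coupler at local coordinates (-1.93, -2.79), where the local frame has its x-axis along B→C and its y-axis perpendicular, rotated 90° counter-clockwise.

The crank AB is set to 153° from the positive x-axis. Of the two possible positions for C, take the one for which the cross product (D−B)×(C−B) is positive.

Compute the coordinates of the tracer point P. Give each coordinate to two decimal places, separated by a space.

A=(0,0), D=(8.00,0)
B = A + 1.00·(cos153°, sin153°) = (-0.8910, 0.4540)
|BD| = 8.9026
circle(B,7.00) ∩ circle(D,8.00): a=3.6088, h=5.9980
  candidates: C₊=(3.0190,6.2602) cross=53.398; C₋=(2.4073,-5.7203) cross=-53.398
  mode + wants cross > 0 → take C=(3.0190,6.2602) (cross=53.398)
ex = (C−B)/|BC| = (0.5586,0.8295); ey = (-0.8295,0.5586)
P = B + -1.93·ex + -2.79·ey = (0.3451,-2.7053)

0.35 -2.71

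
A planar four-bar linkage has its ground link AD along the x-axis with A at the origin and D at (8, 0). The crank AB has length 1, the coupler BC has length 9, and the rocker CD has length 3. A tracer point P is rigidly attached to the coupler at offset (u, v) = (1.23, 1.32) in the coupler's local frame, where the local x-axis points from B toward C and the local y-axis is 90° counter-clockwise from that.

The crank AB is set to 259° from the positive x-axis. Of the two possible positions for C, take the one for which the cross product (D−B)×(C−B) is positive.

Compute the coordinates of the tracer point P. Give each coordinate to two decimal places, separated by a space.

A=(0,0), D=(8.00,0)
B = A + 1.00·(cos259°, sin259°) = (-0.1908, -0.9816)
|BD| = 8.2494
circle(B,9.00) ∩ circle(D,3.00): a=8.4887, h=2.9904
  candidates: C₊=(7.8817,2.9977) cross=24.669; C₋=(8.5934,-2.9407) cross=-24.669
  mode + wants cross > 0 → take C=(7.8817,2.9977) (cross=24.669)
ex = (C−B)/|BC| = (0.8969,0.4421); ey = (-0.4421,0.8969)
P = B + 1.23·ex + 1.32·ey = (0.3288,0.7462)

0.33 0.75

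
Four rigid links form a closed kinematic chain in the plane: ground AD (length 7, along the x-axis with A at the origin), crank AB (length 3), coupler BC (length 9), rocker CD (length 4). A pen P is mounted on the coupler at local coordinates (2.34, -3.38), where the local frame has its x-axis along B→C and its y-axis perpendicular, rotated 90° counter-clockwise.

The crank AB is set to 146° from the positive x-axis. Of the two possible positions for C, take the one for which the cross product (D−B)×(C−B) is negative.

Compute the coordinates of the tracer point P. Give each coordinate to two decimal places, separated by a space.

A=(0,0), D=(7.00,0)
B = A + 3.00·(cos146°, sin146°) = (-2.4871, 1.6776)
|BD| = 9.6343
circle(B,9.00) ∩ circle(D,4.00): a=8.1905, h=3.7303
  candidates: C₊=(6.2278,3.9248) cross=35.939; C₋=(4.9287,-3.4220) cross=-35.939
  mode - wants cross < 0 → take C=(4.9287,-3.4220) (cross=-35.939)
ex = (C−B)/|BC| = (0.8240,-0.5666); ey = (0.5666,0.8240)
P = B + 2.34·ex + -3.38·ey = (-2.4742,-2.4334)

-2.47 -2.43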